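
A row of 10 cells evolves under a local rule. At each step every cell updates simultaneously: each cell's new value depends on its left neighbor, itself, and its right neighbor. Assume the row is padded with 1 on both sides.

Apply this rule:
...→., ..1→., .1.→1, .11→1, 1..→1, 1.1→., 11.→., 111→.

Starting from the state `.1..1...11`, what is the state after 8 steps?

.1..1.1.1.

.11.11..1.
.1..1.1.1.
.11.1.1.1.
.1..1.1.1.  (repeats step 2; period 2)
step 8: .1..1.1.1.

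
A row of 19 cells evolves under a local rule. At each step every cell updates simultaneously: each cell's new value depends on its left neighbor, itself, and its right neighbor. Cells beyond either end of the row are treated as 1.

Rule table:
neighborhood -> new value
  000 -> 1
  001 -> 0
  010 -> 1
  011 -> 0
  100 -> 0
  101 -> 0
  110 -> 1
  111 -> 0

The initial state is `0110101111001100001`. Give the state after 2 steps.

step 1: 0010100001000101100
step 2: 0010101101010100100

0010101101010100100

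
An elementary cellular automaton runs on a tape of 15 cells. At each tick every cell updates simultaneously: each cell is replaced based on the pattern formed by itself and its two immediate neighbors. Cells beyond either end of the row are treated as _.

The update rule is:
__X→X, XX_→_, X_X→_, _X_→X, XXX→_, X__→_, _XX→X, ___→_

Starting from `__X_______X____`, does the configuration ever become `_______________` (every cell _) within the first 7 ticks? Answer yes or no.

no

tick 1: _XX______XX____
tick 2: XX______XX_____
tick 3: X______XX______
tick 4: X_____XX_______
tick 5: X____XX________
tick 6: X___XX_________
tick 7: X__XX__________
tick 7 is X__XX__________, still not uniform _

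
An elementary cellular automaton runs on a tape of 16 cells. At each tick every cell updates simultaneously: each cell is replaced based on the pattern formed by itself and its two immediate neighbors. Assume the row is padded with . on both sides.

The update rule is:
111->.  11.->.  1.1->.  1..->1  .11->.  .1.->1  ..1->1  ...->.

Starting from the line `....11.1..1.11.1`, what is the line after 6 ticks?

..1.....11111...

tick 1: ...1...1111....1
tick 2: ..111.1....1..11
tick 3: .1....11..1111..
tick 4: 111..1..11....1.
tick 5: ...11111..1..111
tick 6: ..1.....11111...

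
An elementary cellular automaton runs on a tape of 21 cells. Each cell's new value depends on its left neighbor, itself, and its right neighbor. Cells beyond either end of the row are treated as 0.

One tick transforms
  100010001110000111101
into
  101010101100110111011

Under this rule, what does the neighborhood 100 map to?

At position 1 the neighborhood is 100; the next row has 0 there.

0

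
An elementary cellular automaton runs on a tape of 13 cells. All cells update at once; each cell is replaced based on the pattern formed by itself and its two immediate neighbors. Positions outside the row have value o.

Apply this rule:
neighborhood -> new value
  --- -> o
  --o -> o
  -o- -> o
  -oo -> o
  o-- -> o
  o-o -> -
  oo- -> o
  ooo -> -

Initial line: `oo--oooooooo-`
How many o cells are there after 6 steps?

9

-oooo------o-
-o--oooooooo-
-oooo------o-  (repeats step 1; period 2)
step 6: -o--oooooooo-
count of o: 9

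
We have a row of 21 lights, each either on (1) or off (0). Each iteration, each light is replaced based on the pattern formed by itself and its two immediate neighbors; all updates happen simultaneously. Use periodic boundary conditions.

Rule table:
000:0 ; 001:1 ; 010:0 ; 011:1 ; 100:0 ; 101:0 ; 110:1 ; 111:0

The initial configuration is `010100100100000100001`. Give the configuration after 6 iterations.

100100000100001000000

000001001000001000010
000010010000010000100
000100100000100001000
001001000001000010000
010010000010000100000
100100000100001000000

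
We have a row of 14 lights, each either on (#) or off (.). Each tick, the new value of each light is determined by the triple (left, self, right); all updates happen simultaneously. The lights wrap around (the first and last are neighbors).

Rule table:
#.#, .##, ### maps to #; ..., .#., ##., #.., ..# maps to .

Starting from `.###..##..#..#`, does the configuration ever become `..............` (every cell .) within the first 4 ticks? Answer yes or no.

yes

###...#.......
##............
#.............
..............
all cells are . at tick 4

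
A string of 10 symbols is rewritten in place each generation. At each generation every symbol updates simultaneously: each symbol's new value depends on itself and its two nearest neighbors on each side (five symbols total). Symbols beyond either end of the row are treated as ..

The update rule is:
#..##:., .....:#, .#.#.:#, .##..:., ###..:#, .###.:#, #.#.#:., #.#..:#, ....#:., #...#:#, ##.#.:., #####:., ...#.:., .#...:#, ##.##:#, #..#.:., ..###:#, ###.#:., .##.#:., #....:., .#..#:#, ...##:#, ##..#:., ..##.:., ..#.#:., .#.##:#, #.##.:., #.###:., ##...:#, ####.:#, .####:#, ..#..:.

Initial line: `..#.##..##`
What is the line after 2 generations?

...#......
#...#.####

#...#.####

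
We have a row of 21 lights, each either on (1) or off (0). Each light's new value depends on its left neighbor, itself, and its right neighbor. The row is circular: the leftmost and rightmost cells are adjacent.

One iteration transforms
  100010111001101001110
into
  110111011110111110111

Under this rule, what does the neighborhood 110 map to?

1

At position 8 the neighborhood is 110; the next row has 1 there.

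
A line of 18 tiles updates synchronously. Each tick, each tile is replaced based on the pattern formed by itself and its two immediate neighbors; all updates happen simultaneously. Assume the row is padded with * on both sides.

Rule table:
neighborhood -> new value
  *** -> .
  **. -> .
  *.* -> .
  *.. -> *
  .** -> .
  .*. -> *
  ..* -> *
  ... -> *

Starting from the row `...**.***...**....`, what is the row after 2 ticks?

***......***..****
...******...**....

...******...**....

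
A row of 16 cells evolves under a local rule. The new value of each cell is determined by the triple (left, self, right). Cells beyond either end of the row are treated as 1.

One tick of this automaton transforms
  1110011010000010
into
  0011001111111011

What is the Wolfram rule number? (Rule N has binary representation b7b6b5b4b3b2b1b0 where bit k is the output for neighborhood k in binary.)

position 0: 111 → 0  (bit 7 = 0)
position 2: 110 → 1  (bit 6 = 1)
position 7: 101 → 1  (bit 5 = 1)
position 3: 100 → 1  (bit 4 = 1)
position 5: 011 → 0  (bit 3 = 0)
position 8: 010 → 1  (bit 2 = 1)
position 4: 001 → 0  (bit 1 = 0)
position 10: 000 → 1  (bit 0 = 1)
bits b7..b0 = 01110101 = 117

117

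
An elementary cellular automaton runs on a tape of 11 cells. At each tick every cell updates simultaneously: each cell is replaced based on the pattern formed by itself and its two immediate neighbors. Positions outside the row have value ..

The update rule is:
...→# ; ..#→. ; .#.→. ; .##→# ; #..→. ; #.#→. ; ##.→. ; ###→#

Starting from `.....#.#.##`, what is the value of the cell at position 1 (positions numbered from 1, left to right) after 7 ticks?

tick 1: ####.....#.
tick 2: ###..###...
tick 3: ##...##..##
tick 4: #..#.#...#.
tick 5: .......#...
tick 6: ######...##
tick 7: #####..#.#.
position 1 holds #

#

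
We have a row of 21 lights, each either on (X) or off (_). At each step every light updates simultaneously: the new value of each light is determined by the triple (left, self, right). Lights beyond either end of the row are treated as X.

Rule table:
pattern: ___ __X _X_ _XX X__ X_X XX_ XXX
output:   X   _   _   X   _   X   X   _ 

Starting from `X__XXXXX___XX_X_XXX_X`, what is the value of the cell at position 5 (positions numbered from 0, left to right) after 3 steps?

_

X__X___X_X_XXX_XX_XXX
X____X__X_XX_XXXXXX__
X_XX_____XXXXX____X__
position 5 holds _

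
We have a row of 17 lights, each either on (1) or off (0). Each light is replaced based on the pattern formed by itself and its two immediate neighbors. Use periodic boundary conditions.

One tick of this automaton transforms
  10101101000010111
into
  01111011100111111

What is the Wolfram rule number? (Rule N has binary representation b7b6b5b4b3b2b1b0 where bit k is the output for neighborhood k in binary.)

position 15: 111 → 1  (bit 7 = 1)
position 0: 110 → 0  (bit 6 = 0)
position 1: 101 → 1  (bit 5 = 1)
position 8: 100 → 1  (bit 4 = 1)
position 4: 011 → 1  (bit 3 = 1)
position 2: 010 → 1  (bit 2 = 1)
position 11: 001 → 1  (bit 1 = 1)
position 9: 000 → 0  (bit 0 = 0)
bits b7..b0 = 10111110 = 190

190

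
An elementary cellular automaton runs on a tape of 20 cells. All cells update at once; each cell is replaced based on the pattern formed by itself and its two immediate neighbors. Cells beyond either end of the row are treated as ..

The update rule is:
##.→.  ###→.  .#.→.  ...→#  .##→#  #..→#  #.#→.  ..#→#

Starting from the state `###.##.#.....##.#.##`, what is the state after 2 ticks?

.###.####.....####.#

#...#...######....#.
.###.####.....####.#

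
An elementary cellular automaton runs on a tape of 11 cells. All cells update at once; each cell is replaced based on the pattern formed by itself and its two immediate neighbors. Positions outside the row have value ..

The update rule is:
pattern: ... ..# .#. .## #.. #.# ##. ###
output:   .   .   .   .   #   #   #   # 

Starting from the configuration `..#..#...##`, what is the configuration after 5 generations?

...#..#...#
....#..#...
.....#..#..
......#..#.
.......#..#

.......#..#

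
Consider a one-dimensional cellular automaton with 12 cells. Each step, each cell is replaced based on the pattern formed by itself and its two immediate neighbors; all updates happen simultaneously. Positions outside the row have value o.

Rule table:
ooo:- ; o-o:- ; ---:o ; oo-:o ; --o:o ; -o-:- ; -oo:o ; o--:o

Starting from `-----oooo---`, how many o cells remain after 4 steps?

4

oooooo--oooo
-----oooo---  (repeats step 0; period 2)
step 4: -----oooo---
count of o: 4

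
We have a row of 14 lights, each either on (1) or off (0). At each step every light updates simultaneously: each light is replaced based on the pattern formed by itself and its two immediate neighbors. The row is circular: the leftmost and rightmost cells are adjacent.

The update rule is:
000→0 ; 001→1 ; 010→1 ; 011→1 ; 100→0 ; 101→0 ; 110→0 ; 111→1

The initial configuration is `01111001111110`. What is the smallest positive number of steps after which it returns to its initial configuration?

14

11110011111100
11100111111001
11001111110011
10011111100111
00111111001111
01111110011110
11111100111100
11111001111001
11110011110011
11100111100111
11001111001111
10011110011111
00111100111111
01111001111110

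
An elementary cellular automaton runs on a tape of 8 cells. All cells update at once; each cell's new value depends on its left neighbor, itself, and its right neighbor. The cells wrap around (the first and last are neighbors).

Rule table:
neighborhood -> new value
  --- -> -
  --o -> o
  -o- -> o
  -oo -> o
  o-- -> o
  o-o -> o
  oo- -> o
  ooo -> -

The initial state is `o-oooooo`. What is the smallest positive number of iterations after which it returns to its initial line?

6

iteration 1: ooo-----
iteration 2: o-oo---o
iteration 3: ooooo-oo
iteration 4: ----ooo-
iteration 5: ---oo-oo
iteration 6: o-oooooo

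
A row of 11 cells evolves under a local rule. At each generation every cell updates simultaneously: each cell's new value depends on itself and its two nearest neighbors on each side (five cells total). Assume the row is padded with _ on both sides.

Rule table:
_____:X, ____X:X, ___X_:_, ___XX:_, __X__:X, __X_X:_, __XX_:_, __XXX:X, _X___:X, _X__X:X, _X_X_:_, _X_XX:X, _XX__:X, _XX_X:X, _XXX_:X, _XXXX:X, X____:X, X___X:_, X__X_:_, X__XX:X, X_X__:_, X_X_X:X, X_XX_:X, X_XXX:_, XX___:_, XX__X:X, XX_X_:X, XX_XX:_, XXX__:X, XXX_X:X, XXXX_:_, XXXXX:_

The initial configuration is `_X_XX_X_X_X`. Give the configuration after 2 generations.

X_XX__XX_XX

__XXXXX_X__
X_XX__XX_XX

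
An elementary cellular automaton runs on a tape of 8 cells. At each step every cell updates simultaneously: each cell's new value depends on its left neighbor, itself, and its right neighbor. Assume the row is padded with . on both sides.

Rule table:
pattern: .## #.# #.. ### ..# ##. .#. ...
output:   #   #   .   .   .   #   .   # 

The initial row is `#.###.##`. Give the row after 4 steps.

.##.####
.####..#
.#..#...
......##

......##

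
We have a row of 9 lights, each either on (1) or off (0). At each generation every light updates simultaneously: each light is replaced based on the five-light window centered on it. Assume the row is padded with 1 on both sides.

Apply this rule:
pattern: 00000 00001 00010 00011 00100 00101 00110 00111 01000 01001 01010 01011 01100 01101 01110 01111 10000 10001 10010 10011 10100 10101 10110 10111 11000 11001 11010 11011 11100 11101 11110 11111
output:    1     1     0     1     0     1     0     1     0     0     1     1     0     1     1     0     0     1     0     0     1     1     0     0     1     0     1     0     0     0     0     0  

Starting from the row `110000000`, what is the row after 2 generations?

001011111
001100000

001100000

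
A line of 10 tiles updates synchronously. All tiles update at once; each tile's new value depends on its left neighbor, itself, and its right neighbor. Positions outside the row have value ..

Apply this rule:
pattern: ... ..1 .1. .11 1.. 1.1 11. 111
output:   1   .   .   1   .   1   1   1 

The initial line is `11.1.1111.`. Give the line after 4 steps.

111111111.

111.11111.
111111111.
111111111.  (fixed point — unchanged through step 4)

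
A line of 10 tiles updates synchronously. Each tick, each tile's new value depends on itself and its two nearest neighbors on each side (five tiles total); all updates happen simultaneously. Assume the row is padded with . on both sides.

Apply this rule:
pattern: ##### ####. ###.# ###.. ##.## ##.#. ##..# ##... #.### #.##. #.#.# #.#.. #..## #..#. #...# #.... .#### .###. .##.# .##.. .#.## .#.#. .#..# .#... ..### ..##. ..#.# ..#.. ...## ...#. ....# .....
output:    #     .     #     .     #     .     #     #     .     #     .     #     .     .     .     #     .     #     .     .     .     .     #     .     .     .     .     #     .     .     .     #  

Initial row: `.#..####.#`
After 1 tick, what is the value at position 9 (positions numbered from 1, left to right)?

.

tick 1: .##....#.#
position 9 holds .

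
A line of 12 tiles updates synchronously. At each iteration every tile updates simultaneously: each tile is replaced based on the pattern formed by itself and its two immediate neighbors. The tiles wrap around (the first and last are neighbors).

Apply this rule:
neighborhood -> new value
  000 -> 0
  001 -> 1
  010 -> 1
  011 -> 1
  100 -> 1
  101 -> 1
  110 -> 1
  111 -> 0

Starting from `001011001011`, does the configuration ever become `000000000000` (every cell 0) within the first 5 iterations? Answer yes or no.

iteration 1: 111111111111
iteration 2: 000000000000
all cells are 0 at iteration 2

yes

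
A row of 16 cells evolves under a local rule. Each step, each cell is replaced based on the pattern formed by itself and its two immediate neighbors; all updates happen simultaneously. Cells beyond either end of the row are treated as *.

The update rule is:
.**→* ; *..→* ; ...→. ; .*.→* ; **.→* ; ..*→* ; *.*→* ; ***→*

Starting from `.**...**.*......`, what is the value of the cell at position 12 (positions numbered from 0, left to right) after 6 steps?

****.******....*
************..**
****************
****************  (fixed point — unchanged through step 6)
position 12 holds *

*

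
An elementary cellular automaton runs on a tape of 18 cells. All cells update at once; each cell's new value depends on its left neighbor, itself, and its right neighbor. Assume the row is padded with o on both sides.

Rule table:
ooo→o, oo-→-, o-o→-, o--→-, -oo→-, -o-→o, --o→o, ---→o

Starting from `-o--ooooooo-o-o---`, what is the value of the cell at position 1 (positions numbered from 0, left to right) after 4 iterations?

o

-o-o-ooooo--o-o-oo
-o-o--ooo--oo-o--o
-o-o-o-o--o---o-o-
-o-o-o-o-oo-ooo-o-
position 1 holds o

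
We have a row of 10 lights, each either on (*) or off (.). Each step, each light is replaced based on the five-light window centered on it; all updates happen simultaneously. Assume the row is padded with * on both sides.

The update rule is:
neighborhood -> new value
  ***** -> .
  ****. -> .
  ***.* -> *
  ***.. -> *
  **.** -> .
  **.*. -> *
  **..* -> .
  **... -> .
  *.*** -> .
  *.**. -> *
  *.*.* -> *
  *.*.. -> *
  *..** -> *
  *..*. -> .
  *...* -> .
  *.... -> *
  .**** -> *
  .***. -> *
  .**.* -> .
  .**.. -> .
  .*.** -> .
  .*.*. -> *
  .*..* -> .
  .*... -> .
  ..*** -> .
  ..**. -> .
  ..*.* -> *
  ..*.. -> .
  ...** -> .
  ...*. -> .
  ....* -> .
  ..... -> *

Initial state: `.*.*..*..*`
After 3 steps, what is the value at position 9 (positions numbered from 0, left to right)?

****....*.
...*.*..*.
...***..*.
position 9 holds .

.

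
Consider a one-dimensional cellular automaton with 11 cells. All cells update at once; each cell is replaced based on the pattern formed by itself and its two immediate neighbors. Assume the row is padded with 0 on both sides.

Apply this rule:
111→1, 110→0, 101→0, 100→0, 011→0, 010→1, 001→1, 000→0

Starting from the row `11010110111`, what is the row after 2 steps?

00110000110

step 1: 00010000010
step 2: 00110000110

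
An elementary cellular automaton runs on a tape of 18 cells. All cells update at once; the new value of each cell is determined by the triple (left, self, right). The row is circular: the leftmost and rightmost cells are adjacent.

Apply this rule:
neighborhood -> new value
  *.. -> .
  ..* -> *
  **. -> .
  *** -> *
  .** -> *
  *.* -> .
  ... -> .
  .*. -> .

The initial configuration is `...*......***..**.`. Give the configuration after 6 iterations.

....***..**....*..

..*......***..**..
.*......***..**...
*......***..**....
......***..**....*
.....***..**....*.
....***..**....*..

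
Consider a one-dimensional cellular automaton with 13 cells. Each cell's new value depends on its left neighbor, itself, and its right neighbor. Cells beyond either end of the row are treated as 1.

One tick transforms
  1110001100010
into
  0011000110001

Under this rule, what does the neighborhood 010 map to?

At position 11 the neighborhood is 010; the next row has 0 there.

0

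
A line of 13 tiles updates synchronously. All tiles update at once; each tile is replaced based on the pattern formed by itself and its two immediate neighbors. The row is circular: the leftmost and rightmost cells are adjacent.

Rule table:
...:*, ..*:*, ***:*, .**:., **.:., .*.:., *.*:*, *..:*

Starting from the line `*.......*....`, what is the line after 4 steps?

*.*.*.*.*.**.

.*******.****
*.*****.*.**.
.*.***.*.*..*
*.*.*.*.*.**.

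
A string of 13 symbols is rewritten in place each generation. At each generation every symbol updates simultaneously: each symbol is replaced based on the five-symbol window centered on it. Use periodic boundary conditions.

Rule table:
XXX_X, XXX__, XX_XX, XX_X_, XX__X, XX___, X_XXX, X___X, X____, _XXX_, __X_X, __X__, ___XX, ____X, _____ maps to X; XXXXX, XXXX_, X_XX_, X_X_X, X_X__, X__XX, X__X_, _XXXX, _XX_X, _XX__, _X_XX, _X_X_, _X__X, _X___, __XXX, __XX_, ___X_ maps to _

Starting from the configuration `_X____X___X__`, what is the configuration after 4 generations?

___XX__X_____

generation 1: _X_XX_X_X_X_X
generation 2: _____X_______
generation 3: XXXX_X_XXXXXX
generation 4: ___XX__X_____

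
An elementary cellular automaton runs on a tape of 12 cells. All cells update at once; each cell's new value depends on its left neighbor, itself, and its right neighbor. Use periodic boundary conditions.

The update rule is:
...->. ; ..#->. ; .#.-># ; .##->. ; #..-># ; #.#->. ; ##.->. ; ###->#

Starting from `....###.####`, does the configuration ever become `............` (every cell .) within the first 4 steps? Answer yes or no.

no

#....#...##.
##...##.....
..#....#....
..##...##...
step 4 is ..##...##..., still not uniform .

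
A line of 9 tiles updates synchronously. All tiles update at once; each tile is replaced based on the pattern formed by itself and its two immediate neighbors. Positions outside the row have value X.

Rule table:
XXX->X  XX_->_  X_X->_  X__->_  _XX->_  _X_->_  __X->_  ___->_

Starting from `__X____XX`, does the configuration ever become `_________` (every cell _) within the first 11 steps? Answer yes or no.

yes

________X
_________
all cells are _ at step 2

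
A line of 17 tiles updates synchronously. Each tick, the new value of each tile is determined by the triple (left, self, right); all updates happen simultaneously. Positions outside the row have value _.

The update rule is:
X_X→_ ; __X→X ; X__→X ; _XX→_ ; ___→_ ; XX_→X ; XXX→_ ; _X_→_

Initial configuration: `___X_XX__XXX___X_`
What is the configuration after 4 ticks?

_X___X_XXX_XX_X__

__X___XXX__XX_X_X
_X_X_X__XXX_X____
X_____XX__X__X___
_X___X_XXX_XX_X__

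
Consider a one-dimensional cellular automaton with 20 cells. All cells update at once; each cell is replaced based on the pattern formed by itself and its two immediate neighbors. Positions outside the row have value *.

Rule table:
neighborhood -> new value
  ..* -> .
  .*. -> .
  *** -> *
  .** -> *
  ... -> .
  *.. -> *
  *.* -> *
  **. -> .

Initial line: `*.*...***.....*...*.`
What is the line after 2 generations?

*.*.*.*.*.*.....*..*

generation 1: .*.*..**.*.....*...*
generation 2: *.*.*.*.*.*.....*..*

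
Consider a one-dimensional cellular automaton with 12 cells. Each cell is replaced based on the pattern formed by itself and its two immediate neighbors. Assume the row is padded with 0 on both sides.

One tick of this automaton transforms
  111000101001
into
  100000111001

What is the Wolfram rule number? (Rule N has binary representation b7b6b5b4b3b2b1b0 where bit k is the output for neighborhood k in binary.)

position 1: 111 → 0  (bit 7 = 0)
position 2: 110 → 0  (bit 6 = 0)
position 7: 101 → 1  (bit 5 = 1)
position 3: 100 → 0  (bit 4 = 0)
position 0: 011 → 1  (bit 3 = 1)
position 6: 010 → 1  (bit 2 = 1)
position 5: 001 → 0  (bit 1 = 0)
position 4: 000 → 0  (bit 0 = 0)
bits b7..b0 = 00101100 = 44

44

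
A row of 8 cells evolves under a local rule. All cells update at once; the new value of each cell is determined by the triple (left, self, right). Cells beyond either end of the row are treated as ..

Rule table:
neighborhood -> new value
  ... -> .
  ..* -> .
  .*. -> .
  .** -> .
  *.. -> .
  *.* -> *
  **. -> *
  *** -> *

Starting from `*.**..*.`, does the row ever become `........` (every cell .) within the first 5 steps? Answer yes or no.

step 1: .*.*....
step 2: ..*.....
step 3: ........
all cells are . at step 3

yes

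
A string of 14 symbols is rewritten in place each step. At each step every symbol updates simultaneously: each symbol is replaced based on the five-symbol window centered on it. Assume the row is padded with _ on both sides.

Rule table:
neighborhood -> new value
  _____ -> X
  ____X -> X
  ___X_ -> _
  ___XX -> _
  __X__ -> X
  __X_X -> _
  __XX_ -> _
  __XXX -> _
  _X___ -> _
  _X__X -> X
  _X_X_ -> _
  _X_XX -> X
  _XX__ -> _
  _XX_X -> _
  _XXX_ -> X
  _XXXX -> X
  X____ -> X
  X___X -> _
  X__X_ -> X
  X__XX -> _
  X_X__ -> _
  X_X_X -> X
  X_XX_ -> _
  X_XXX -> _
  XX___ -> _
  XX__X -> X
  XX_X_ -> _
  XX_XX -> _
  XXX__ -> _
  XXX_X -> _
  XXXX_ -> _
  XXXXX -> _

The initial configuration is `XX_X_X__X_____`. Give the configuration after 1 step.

___X__XXX_XXXX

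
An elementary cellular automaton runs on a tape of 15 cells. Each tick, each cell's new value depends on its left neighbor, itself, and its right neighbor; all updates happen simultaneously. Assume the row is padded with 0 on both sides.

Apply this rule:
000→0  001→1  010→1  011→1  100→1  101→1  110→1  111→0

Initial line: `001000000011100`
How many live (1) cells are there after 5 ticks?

011100000110110
110110001111111
111111011000001
100001111100011
110011000110111
count of 1: 9

9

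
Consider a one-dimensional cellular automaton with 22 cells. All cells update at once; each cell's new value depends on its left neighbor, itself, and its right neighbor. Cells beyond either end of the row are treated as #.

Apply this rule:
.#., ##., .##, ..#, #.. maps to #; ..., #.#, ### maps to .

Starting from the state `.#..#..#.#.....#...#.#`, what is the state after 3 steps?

.##...##.#.#.##.#.##.#

.#######.##...###.##.#
.#.....#.###.##.#.##.#
.##...##.#.#.##.#.##.#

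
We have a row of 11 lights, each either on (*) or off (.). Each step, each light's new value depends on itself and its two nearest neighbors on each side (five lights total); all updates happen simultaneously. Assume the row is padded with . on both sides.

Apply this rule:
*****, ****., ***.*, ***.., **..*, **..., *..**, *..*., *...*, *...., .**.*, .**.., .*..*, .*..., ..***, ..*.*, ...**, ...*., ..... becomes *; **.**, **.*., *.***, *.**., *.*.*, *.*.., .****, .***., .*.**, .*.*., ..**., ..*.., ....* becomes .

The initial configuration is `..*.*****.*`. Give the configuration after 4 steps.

.****.****.

.**...***..
*.*****.***
*...***...*
.****.****.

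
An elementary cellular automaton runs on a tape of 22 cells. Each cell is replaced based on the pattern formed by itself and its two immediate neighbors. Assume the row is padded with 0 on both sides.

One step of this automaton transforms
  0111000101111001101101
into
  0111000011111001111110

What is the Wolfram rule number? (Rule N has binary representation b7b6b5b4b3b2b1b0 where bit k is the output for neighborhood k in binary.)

232

position 2: 111 → 1  (bit 7 = 1)
position 3: 110 → 1  (bit 6 = 1)
position 8: 101 → 1  (bit 5 = 1)
position 4: 100 → 0  (bit 4 = 0)
position 1: 011 → 1  (bit 3 = 1)
position 7: 010 → 0  (bit 2 = 0)
position 0: 001 → 0  (bit 1 = 0)
position 5: 000 → 0  (bit 0 = 0)
bits b7..b0 = 11101000 = 232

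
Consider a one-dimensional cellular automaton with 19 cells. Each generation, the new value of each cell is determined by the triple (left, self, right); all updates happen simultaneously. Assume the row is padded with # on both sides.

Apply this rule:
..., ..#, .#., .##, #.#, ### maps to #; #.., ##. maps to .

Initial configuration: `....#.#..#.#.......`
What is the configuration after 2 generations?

######.####.#######

.######.####.######
######.####.#######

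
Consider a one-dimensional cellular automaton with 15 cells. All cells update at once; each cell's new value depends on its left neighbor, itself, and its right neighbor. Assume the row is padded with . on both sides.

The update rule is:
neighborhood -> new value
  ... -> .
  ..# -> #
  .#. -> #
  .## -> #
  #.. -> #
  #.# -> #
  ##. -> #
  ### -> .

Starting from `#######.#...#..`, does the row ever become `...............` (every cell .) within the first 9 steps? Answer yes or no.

no

#.....####.###.
##...##..###.##
###.######.####
#.###....###..#
###.##..##.####
#.##########..#
###........####
#.##......##..#
#####....######
step 9 is #####....######, still not uniform .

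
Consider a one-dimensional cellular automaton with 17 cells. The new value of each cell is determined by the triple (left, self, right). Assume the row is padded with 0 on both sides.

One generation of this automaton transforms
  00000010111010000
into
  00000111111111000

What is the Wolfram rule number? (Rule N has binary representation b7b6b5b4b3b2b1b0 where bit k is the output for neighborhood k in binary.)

position 9: 111 → 1  (bit 7 = 1)
position 10: 110 → 1  (bit 6 = 1)
position 7: 101 → 1  (bit 5 = 1)
position 13: 100 → 1  (bit 4 = 1)
position 8: 011 → 1  (bit 3 = 1)
position 6: 010 → 1  (bit 2 = 1)
position 5: 001 → 1  (bit 1 = 1)
position 0: 000 → 0  (bit 0 = 0)
bits b7..b0 = 11111110 = 254

254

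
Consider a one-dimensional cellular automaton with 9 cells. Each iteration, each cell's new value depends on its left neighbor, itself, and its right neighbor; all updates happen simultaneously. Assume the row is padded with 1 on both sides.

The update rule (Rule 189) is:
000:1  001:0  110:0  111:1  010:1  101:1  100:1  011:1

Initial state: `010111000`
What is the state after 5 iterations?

iteration 1: 111110110
iteration 2: 111101101
iteration 3: 111011011
iteration 4: 110110111
iteration 5: 101101111

101101111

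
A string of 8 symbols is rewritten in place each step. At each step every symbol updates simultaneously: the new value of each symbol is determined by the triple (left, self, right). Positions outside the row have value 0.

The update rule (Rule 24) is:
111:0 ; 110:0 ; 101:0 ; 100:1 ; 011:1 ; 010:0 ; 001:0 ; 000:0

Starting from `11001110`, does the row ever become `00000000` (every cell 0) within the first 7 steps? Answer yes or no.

yes

10101001
00000100
00000010
00000001
00000000
all cells are 0 at step 5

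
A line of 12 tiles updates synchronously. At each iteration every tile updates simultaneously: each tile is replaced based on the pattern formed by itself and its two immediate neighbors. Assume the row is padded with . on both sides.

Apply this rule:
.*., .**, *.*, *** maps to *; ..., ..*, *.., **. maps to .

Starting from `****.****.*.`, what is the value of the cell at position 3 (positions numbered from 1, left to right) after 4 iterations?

*

***.****.**.
**.****.**..
*.****.**...
*****.**....
position 3 holds *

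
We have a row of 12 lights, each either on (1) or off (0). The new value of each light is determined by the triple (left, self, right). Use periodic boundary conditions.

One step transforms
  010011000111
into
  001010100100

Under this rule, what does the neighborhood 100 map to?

At position 2 the neighborhood is 100; the next row has 1 there.

1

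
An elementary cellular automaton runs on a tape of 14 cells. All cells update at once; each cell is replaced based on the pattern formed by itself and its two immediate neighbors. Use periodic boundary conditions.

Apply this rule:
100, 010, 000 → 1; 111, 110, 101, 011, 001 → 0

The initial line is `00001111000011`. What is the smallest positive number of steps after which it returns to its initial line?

28

step 1: 11100000111000
step 2: 00011110000110
step 3: 11000001110001
step 4: 00111100001100
step 5: 10000011100011
step 6: 01111000011000
step 7: 00000111000111
step 8: 11110000110000
step 9: 00001110001110
step 10: 11100001100001
step 11: 00011100011100
step 12: 11000011000011
step 13: 00111000111000
step 14: 10000110000111
step 15: 01110001110000
step 16: 00001100001111
step 17: 11100011100000
step 18: 00011000011110
step 19: 11000111000001
step 20: 00110000111100
step 21: 10001110000011
step 22: 01100001111000
step 23: 00011100000111
step 24: 11000011110000
step 25: 00111000001110
step 26: 10000111100001
step 27: 01110000011100
step 28: 00001111000011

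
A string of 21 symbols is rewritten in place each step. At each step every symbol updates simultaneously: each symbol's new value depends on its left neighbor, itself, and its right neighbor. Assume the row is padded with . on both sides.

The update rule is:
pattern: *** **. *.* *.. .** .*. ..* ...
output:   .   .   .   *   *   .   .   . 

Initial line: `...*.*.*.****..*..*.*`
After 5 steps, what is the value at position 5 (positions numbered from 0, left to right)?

step 1: .........*...*..*....
step 2: ..........*...*..*...
step 3: ...........*...*..*..
step 4: ............*...*..*.
step 5: .............*...*..*
position 5 holds .

.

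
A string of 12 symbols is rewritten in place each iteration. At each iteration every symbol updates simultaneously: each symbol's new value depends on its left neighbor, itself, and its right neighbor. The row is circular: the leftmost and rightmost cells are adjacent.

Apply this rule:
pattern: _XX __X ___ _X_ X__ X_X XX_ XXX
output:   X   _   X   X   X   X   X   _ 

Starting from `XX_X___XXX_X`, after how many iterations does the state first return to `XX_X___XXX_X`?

_XXXXX_X_XXX
XX___XXXXX_X
_XXX_X___XXX
XX_XXXXX_X_X
_XXX___XXXXX
XX_XXX_X___X
_XXX_XXXXX_X
XX_XXX___XXX
_XXX_XXX_X__
_X_XXX_XXXXX
XXXX_XXX___X
___XXX_XXX_X
XX_X_XXX_XXX
_XXXXX_XXX__
_X___XXX_XXX
XXXX_X_XXX_X
___XXXXX_XXX
XX_X___XXX_X

18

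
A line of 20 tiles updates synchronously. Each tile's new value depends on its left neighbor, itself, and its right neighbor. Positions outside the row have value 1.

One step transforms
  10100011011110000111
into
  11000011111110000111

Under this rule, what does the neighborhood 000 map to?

0

At position 4 the neighborhood is 000; the next row has 0 there.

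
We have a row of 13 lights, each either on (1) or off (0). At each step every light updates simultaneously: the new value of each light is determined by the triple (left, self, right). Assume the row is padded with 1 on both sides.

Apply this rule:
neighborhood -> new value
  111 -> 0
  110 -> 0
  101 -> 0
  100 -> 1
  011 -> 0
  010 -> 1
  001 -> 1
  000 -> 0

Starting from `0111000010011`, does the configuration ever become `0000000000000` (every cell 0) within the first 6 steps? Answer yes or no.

no

step 1: 0000100111100
step 2: 1001111000011
step 3: 0110000100100
step 4: 0001001111111
step 5: 1011110000000
step 6: 0000001000001
step 6 is 0000001000001, still not uniform 0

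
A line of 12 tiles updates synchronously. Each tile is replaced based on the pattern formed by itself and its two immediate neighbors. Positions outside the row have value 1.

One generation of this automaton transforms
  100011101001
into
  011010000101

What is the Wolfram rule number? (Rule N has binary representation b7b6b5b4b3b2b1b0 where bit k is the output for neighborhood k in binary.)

position 5: 111 → 0  (bit 7 = 0)
position 0: 110 → 0  (bit 6 = 0)
position 7: 101 → 0  (bit 5 = 0)
position 1: 100 → 1  (bit 4 = 1)
position 4: 011 → 1  (bit 3 = 1)
position 8: 010 → 0  (bit 2 = 0)
position 3: 001 → 0  (bit 1 = 0)
position 2: 000 → 1  (bit 0 = 1)
bits b7..b0 = 00011001 = 25

25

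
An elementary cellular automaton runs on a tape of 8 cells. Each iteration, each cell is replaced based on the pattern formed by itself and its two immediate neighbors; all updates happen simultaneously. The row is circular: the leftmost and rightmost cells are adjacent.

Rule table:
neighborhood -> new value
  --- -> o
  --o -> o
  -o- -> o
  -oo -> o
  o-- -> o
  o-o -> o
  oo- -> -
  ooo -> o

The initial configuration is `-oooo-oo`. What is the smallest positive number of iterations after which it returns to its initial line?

iteration 1: oooo-oo-
iteration 2: ooo-oo-o
iteration 3: oo-oo-oo
iteration 4: o-oo-ooo
iteration 5: -oo-oooo
iteration 6: oo-oooo-
iteration 7: o-oooo-o
iteration 8: -oooo-oo

8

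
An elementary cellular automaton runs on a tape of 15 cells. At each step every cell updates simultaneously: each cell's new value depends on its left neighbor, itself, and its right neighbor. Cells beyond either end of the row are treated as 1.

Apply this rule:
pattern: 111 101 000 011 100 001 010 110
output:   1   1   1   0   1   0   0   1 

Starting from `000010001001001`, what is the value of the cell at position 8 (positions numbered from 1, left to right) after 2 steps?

111001100100100
111100110010010
position 8 holds 1

1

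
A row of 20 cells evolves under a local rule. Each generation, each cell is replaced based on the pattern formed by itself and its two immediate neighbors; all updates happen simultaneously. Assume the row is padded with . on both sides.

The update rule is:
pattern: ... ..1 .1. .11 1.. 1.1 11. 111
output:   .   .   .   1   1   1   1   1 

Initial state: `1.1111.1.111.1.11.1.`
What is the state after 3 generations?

.111111.11111.1111.1
.111111111111111111.
.1111111111111111111

.1111111111111111111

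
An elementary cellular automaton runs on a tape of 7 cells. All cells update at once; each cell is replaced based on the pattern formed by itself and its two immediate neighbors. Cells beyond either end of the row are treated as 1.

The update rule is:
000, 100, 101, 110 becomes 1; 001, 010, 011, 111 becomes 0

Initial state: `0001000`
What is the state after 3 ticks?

1011000

1100110
0110011
1011000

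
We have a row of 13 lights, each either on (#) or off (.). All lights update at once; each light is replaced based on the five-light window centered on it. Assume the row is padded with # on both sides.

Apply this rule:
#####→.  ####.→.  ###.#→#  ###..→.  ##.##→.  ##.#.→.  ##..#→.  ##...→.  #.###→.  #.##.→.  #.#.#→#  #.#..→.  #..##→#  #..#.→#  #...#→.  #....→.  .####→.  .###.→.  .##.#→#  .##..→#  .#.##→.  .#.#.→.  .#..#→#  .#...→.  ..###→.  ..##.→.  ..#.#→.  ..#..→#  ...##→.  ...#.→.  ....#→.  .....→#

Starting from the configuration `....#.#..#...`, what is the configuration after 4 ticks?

.......###...
..###........
.#.....####..
....#.......#

....#.......#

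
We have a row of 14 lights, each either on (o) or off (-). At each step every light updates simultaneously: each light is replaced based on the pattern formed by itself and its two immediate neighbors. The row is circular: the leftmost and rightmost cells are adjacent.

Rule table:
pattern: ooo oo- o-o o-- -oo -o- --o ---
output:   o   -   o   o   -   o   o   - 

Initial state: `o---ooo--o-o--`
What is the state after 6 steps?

ooo-o-oooooooo

step 1: oo-o-o-ooooooo
step 2: o-ooooo-oooooo
step 3: -o-ooo-o-ooooo
step 4: ooo-o-ooo-ooo-
step 5: -o-ooo-o-o-o-o
step 6: ooo-o-oooooooo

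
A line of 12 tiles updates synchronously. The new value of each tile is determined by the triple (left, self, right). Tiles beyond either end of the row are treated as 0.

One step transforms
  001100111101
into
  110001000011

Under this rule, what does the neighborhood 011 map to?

At position 2 the neighborhood is 011; the next row has 0 there.

0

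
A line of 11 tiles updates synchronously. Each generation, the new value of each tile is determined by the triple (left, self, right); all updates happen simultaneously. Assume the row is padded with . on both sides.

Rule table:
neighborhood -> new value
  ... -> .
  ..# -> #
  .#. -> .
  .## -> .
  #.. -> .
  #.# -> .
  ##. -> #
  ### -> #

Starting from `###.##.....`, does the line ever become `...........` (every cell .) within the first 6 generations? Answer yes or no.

yes

generation 1: .##..#.....
generation 2: #.#.#......
generation 3: ...........
all cells are . at generation 3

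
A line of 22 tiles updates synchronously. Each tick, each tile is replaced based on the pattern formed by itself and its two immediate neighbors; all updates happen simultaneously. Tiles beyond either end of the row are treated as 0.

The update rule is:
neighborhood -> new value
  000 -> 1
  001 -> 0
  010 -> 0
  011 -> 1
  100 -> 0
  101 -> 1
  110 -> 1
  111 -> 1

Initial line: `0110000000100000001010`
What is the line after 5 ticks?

0110111110001111100100
0111111110101111100001
0111111111011111101100
0111111111111111111101
0111111111111111111110

0111111111111111111110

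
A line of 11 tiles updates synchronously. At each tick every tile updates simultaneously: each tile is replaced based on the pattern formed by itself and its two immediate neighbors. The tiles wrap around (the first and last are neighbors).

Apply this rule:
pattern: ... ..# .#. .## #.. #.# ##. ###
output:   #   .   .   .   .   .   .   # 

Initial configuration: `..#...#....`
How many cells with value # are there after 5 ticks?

#...#...###
..#...#..##
....#......
###...#####
##..#..####
count of #: 7

7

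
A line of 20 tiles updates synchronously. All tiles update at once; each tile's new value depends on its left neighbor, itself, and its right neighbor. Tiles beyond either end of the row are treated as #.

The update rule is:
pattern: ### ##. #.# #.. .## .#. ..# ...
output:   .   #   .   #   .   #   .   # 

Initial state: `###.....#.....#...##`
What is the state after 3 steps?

..#####.#####.###...
#.....#.....#...###.
#####.#####.###...#.

#####.#####.###...#.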